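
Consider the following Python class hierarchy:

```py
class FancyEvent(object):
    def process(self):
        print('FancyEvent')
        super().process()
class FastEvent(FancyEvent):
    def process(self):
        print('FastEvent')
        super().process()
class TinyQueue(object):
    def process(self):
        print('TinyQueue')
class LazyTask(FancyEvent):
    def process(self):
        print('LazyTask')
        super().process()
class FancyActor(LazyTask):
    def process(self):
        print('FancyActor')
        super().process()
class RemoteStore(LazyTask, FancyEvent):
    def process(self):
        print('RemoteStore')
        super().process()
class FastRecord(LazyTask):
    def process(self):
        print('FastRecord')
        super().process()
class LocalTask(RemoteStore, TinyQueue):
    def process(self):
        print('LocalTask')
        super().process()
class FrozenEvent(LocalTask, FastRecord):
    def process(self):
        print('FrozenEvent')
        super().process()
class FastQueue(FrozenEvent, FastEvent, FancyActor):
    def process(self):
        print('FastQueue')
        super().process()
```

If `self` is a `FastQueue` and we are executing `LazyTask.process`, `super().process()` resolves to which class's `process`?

L[FastQueue] = FastQueue + merge(L[FrozenEvent], L[FastEvent], L[FancyActor], [FrozenEvent FastEvent FancyActor])
  take FrozenEvent:  [FrozenEvent LocalTask RemoteStore FastRecord LazyTask FancyEvent TinyQueue object] + [FastEvent FancyEvent object] + [FancyActor LazyTask FancyEvent object] + [FrozenEvent FastEvent FancyActor]
  take LocalTask:  [LocalTask RemoteStore FastRecord LazyTask FancyEvent TinyQueue object] + [FastEvent FancyEvent object] + [FancyActor LazyTask FancyEvent object] + [FastEvent FancyActor]
  take RemoteStore:  [RemoteStore FastRecord LazyTask FancyEvent TinyQueue object] + [FastEvent FancyEvent object] + [FancyActor LazyTask FancyEvent object] + [FastEvent FancyActor]
  take FastRecord:  [FastRecord LazyTask FancyEvent TinyQueue object] + [FastEvent FancyEvent object] + [FancyActor LazyTask FancyEvent object] + [FastEvent FancyActor]
  take FastEvent:  [LazyTask FancyEvent TinyQueue object] + [FastEvent FancyEvent object] + [FancyActor LazyTask FancyEvent object] + [FastEvent FancyActor]
  take FancyActor:  [LazyTask FancyEvent TinyQueue object] + [FancyEvent object] + [FancyActor LazyTask FancyEvent object] + [FancyActor]
  take LazyTask:  [LazyTask FancyEvent TinyQueue object] + [FancyEvent object] + [LazyTask FancyEvent object]
  take FancyEvent:  [FancyEvent TinyQueue object] + [FancyEvent object] + [FancyEvent object]
  take TinyQueue:  [TinyQueue object] + [object] + [object]
  take object:  [object] + [object] + [object]
MRO: FastQueue FrozenEvent LocalTask RemoteStore FastRecord FastEvent FancyActor LazyTask FancyEvent TinyQueue object
super() in LazyTask.process on a FastQueue instance goes to the class after LazyTask in FastQueue's MRO: FancyEvent.

FancyEvent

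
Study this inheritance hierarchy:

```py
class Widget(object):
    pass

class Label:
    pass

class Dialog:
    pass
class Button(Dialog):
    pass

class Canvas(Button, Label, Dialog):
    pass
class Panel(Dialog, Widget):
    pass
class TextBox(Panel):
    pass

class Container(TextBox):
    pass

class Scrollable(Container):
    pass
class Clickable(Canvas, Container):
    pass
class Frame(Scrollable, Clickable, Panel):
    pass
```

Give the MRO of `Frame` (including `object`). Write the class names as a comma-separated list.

Frame, Scrollable, Clickable, Canvas, Button, Label, Container, TextBox, Panel, Dialog, Widget, object

L[Frame] = Frame + merge(L[Scrollable], L[Clickable], L[Panel], [Scrollable Clickable Panel])
  take Scrollable:  [Scrollable Container TextBox Panel Dialog Widget object] + [Clickable Canvas Button Label Container TextBox Panel Dialog Widget object] + [Panel Dialog Widget object] + [Scrollable Clickable Panel]
  take Clickable:  [Container TextBox Panel Dialog Widget object] + [Clickable Canvas Button Label Container TextBox Panel Dialog Widget object] + [Panel Dialog Widget object] + [Clickable Panel]
  take Canvas:  [Container TextBox Panel Dialog Widget object] + [Canvas Button Label Container TextBox Panel Dialog Widget object] + [Panel Dialog Widget object] + [Panel]
  take Button:  [Container TextBox Panel Dialog Widget object] + [Button Label Container TextBox Panel Dialog Widget object] + [Panel Dialog Widget object] + [Panel]
  take Label:  [Container TextBox Panel Dialog Widget object] + [Label Container TextBox Panel Dialog Widget object] + [Panel Dialog Widget object] + [Panel]
  take Container:  [Container TextBox Panel Dialog Widget object] + [Container TextBox Panel Dialog Widget object] + [Panel Dialog Widget object] + [Panel]
  take TextBox:  [TextBox Panel Dialog Widget object] + [TextBox Panel Dialog Widget object] + [Panel Dialog Widget object] + [Panel]
  take Panel:  [Panel Dialog Widget object] + [Panel Dialog Widget object] + [Panel Dialog Widget object] + [Panel]
  take Dialog:  [Dialog Widget object] + [Dialog Widget object] + [Dialog Widget object]
  take Widget:  [Widget object] + [Widget object] + [Widget object]
  take object:  [object] + [object] + [object]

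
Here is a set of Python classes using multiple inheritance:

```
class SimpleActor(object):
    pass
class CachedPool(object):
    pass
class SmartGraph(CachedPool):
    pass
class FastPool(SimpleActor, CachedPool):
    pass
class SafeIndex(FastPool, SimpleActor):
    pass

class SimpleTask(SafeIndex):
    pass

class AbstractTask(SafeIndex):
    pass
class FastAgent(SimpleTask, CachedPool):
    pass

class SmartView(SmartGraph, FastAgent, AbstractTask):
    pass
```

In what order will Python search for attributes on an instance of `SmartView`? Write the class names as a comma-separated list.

SmartView, SmartGraph, FastAgent, SimpleTask, AbstractTask, SafeIndex, FastPool, SimpleActor, CachedPool, object

L[SmartView] = SmartView + merge(L[SmartGraph], L[FastAgent], L[AbstractTask], [SmartGraph FastAgent AbstractTask])
  take SmartGraph:  [SmartGraph CachedPool object] + [FastAgent SimpleTask SafeIndex FastPool SimpleActor CachedPool object] + [AbstractTask SafeIndex FastPool SimpleActor CachedPool object] + [SmartGraph FastAgent AbstractTask]
  take FastAgent:  [CachedPool object] + [FastAgent SimpleTask SafeIndex FastPool SimpleActor CachedPool object] + [AbstractTask SafeIndex FastPool SimpleActor CachedPool object] + [FastAgent AbstractTask]
  take SimpleTask:  [CachedPool object] + [SimpleTask SafeIndex FastPool SimpleActor CachedPool object] + [AbstractTask SafeIndex FastPool SimpleActor CachedPool object] + [AbstractTask]
  take AbstractTask:  [CachedPool object] + [SafeIndex FastPool SimpleActor CachedPool object] + [AbstractTask SafeIndex FastPool SimpleActor CachedPool object] + [AbstractTask]
  take SafeIndex:  [CachedPool object] + [SafeIndex FastPool SimpleActor CachedPool object] + [SafeIndex FastPool SimpleActor CachedPool object]
  take FastPool:  [CachedPool object] + [FastPool SimpleActor CachedPool object] + [FastPool SimpleActor CachedPool object]
  take SimpleActor:  [CachedPool object] + [SimpleActor CachedPool object] + [SimpleActor CachedPool object]
  take CachedPool:  [CachedPool object] + [CachedPool object] + [CachedPool object]
  take object:  [object] + [object] + [object]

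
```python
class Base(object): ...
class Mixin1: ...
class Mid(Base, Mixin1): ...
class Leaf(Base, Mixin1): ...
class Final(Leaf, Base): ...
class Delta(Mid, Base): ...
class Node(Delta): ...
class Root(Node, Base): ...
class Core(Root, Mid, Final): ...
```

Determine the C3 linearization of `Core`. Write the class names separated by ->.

Core -> Root -> Node -> Delta -> Mid -> Final -> Leaf -> Base -> Mixin1 -> object

L[Core] = Core + merge(L[Root], L[Mid], L[Final], [Root Mid Final])
  take Root:  [Root Node Delta Mid Base Mixin1 object] + [Mid Base Mixin1 object] + [Final Leaf Base Mixin1 object] + [Root Mid Final]
  take Node:  [Node Delta Mid Base Mixin1 object] + [Mid Base Mixin1 object] + [Final Leaf Base Mixin1 object] + [Mid Final]
  take Delta:  [Delta Mid Base Mixin1 object] + [Mid Base Mixin1 object] + [Final Leaf Base Mixin1 object] + [Mid Final]
  take Mid:  [Mid Base Mixin1 object] + [Mid Base Mixin1 object] + [Final Leaf Base Mixin1 object] + [Mid Final]
  take Final:  [Base Mixin1 object] + [Base Mixin1 object] + [Final Leaf Base Mixin1 object] + [Final]
  take Leaf:  [Base Mixin1 object] + [Base Mixin1 object] + [Leaf Base Mixin1 object]
  take Base:  [Base Mixin1 object] + [Base Mixin1 object] + [Base Mixin1 object]
  take Mixin1:  [Mixin1 object] + [Mixin1 object] + [Mixin1 object]
  take object:  [object] + [object] + [object]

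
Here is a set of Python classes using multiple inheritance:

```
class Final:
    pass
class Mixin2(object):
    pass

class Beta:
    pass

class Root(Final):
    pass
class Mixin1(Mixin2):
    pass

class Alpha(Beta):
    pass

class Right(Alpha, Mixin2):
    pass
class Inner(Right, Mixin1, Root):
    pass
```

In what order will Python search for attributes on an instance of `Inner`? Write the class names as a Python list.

[Inner, Right, Alpha, Beta, Mixin1, Mixin2, Root, Final, object]

L[Inner] = Inner + merge(L[Right], L[Mixin1], L[Root], [Right Mixin1 Root])
  take Right:  [Right Alpha Beta Mixin2 object] + [Mixin1 Mixin2 object] + [Root Final object] + [Right Mixin1 Root]
  take Alpha:  [Alpha Beta Mixin2 object] + [Mixin1 Mixin2 object] + [Root Final object] + [Mixin1 Root]
  take Beta:  [Beta Mixin2 object] + [Mixin1 Mixin2 object] + [Root Final object] + [Mixin1 Root]
  take Mixin1:  [Mixin2 object] + [Mixin1 Mixin2 object] + [Root Final object] + [Mixin1 Root]
  take Mixin2:  [Mixin2 object] + [Mixin2 object] + [Root Final object] + [Root]
  take Root:  [object] + [object] + [Root Final object] + [Root]
  take Final:  [object] + [object] + [Final object]
  take object:  [object] + [object] + [object]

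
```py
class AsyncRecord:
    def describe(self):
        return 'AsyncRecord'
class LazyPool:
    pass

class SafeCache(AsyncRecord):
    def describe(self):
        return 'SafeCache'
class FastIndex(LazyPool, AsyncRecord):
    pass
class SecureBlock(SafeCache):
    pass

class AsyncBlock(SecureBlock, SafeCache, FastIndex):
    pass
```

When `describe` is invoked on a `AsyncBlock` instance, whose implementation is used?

SafeCache

L[AsyncBlock] = AsyncBlock + merge(L[SecureBlock], L[SafeCache], L[FastIndex], [SecureBlock SafeCache FastIndex])
  take SecureBlock:  [SecureBlock SafeCache AsyncRecord object] + [SafeCache AsyncRecord object] + [FastIndex LazyPool AsyncRecord object] + [SecureBlock SafeCache FastIndex]
  take SafeCache:  [SafeCache AsyncRecord object] + [SafeCache AsyncRecord object] + [FastIndex LazyPool AsyncRecord object] + [SafeCache FastIndex]
  take FastIndex:  [AsyncRecord object] + [AsyncRecord object] + [FastIndex LazyPool AsyncRecord object] + [FastIndex]
  take LazyPool:  [AsyncRecord object] + [AsyncRecord object] + [LazyPool AsyncRecord object]
  take AsyncRecord:  [AsyncRecord object] + [AsyncRecord object] + [AsyncRecord object]
  take object:  [object] + [object] + [object]
MRO: AsyncBlock SecureBlock SafeCache FastIndex LazyPool AsyncRecord object
describe is defined in: AsyncRecord, SafeCache. First along the MRO is SafeCache.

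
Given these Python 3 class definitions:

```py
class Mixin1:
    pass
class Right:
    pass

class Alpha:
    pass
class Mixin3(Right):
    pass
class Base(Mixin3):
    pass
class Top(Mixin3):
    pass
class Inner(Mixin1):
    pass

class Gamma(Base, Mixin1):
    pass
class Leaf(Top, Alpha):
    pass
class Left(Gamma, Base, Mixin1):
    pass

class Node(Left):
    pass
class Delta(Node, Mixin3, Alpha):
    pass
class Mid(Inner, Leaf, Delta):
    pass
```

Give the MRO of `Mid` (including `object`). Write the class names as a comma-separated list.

Mid, Inner, Leaf, Top, Delta, Node, Left, Gamma, Base, Mixin3, Right, Mixin1, Alpha, object

L[Mid] = Mid + merge(L[Inner], L[Leaf], L[Delta], [Inner Leaf Delta])
  take Inner:  [Inner Mixin1 object] + [Leaf Top Mixin3 Right Alpha object] + [Delta Node Left Gamma Base Mixin3 Right Mixin1 Alpha object] + [Inner Leaf Delta]
  take Leaf:  [Mixin1 object] + [Leaf Top Mixin3 Right Alpha object] + [Delta Node Left Gamma Base Mixin3 Right Mixin1 Alpha object] + [Leaf Delta]
  take Top:  [Mixin1 object] + [Top Mixin3 Right Alpha object] + [Delta Node Left Gamma Base Mixin3 Right Mixin1 Alpha object] + [Delta]
  take Delta:  [Mixin1 object] + [Mixin3 Right Alpha object] + [Delta Node Left Gamma Base Mixin3 Right Mixin1 Alpha object] + [Delta]
  take Node:  [Mixin1 object] + [Mixin3 Right Alpha object] + [Node Left Gamma Base Mixin3 Right Mixin1 Alpha object]
  take Left:  [Mixin1 object] + [Mixin3 Right Alpha object] + [Left Gamma Base Mixin3 Right Mixin1 Alpha object]
  take Gamma:  [Mixin1 object] + [Mixin3 Right Alpha object] + [Gamma Base Mixin3 Right Mixin1 Alpha object]
  take Base:  [Mixin1 object] + [Mixin3 Right Alpha object] + [Base Mixin3 Right Mixin1 Alpha object]
  take Mixin3:  [Mixin1 object] + [Mixin3 Right Alpha object] + [Mixin3 Right Mixin1 Alpha object]
  take Right:  [Mixin1 object] + [Right Alpha object] + [Right Mixin1 Alpha object]
  take Mixin1:  [Mixin1 object] + [Alpha object] + [Mixin1 Alpha object]
  take Alpha:  [object] + [Alpha object] + [Alpha object]
  take object:  [object] + [object] + [object]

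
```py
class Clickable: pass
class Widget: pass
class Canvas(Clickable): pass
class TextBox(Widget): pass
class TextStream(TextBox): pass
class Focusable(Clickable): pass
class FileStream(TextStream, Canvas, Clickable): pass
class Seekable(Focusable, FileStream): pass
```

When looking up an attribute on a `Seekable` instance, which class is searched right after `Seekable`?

L[Seekable] = Seekable + merge(L[Focusable], L[FileStream], [Focusable FileStream])
  take Focusable:  [Focusable Clickable object] + [FileStream TextStream TextBox Widget Canvas Clickable object] + [Focusable FileStream]
  take FileStream:  [Clickable object] + [FileStream TextStream TextBox Widget Canvas Clickable object] + [FileStream]
  take TextStream:  [Clickable object] + [TextStream TextBox Widget Canvas Clickable object]
  take TextBox:  [Clickable object] + [TextBox Widget Canvas Clickable object]
  take Widget:  [Clickable object] + [Widget Canvas Clickable object]
  take Canvas:  [Clickable object] + [Canvas Clickable object]
  take Clickable:  [Clickable object] + [Clickable object]
  take object:  [object] + [object]
MRO: Seekable Focusable FileStream TextStream TextBox Widget Canvas Clickable object
Seekable is at position 0; next is Focusable.

Focusable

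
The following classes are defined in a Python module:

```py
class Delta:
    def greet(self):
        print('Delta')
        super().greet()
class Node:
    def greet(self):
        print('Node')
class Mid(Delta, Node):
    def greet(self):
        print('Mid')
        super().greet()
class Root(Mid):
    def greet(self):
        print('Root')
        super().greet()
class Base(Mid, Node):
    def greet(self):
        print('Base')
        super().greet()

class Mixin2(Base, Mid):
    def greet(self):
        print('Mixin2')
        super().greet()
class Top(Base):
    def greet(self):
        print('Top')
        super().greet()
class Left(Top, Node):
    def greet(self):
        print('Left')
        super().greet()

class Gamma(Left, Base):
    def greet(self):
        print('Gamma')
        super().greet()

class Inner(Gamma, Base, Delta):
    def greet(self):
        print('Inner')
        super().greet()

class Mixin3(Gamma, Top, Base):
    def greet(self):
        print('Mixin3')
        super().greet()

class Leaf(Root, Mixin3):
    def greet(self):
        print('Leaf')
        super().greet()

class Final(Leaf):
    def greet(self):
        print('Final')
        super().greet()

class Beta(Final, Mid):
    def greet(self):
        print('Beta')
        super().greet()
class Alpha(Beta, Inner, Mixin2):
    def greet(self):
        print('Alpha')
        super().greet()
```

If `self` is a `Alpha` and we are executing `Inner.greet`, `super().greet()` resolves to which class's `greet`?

Gamma

L[Alpha] = Alpha + merge(L[Beta], L[Inner], L[Mixin2], [Beta Inner Mixin2])
  take Beta:  [Beta Final Leaf Root Mixin3 Gamma Left Top Base Mid Delta Node object] + [Inner Gamma Left Top Base Mid Delta Node object] + [Mixin2 Base Mid Delta Node object] + [Beta Inner Mixin2]
  take Final:  [Final Leaf Root Mixin3 Gamma Left Top Base Mid Delta Node object] + [Inner Gamma Left Top Base Mid Delta Node object] + [Mixin2 Base Mid Delta Node object] + [Inner Mixin2]
  take Leaf:  [Leaf Root Mixin3 Gamma Left Top Base Mid Delta Node object] + [Inner Gamma Left Top Base Mid Delta Node object] + [Mixin2 Base Mid Delta Node object] + [Inner Mixin2]
  take Root:  [Root Mixin3 Gamma Left Top Base Mid Delta Node object] + [Inner Gamma Left Top Base Mid Delta Node object] + [Mixin2 Base Mid Delta Node object] + [Inner Mixin2]
  take Mixin3:  [Mixin3 Gamma Left Top Base Mid Delta Node object] + [Inner Gamma Left Top Base Mid Delta Node object] + [Mixin2 Base Mid Delta Node object] + [Inner Mixin2]
  take Inner:  [Gamma Left Top Base Mid Delta Node object] + [Inner Gamma Left Top Base Mid Delta Node object] + [Mixin2 Base Mid Delta Node object] + [Inner Mixin2]
  take Gamma:  [Gamma Left Top Base Mid Delta Node object] + [Gamma Left Top Base Mid Delta Node object] + [Mixin2 Base Mid Delta Node object] + [Mixin2]
  take Left:  [Left Top Base Mid Delta Node object] + [Left Top Base Mid Delta Node object] + [Mixin2 Base Mid Delta Node object] + [Mixin2]
  take Top:  [Top Base Mid Delta Node object] + [Top Base Mid Delta Node object] + [Mixin2 Base Mid Delta Node object] + [Mixin2]
  take Mixin2:  [Base Mid Delta Node object] + [Base Mid Delta Node object] + [Mixin2 Base Mid Delta Node object] + [Mixin2]
  take Base:  [Base Mid Delta Node object] + [Base Mid Delta Node object] + [Base Mid Delta Node object]
  take Mid:  [Mid Delta Node object] + [Mid Delta Node object] + [Mid Delta Node object]
  take Delta:  [Delta Node object] + [Delta Node object] + [Delta Node object]
  take Node:  [Node object] + [Node object] + [Node object]
  take object:  [object] + [object] + [object]
MRO: Alpha Beta Final Leaf Root Mixin3 Inner Gamma Left Top Mixin2 Base Mid Delta Node object
super() in Inner.greet on a Alpha instance goes to the class after Inner in Alpha's MRO: Gamma.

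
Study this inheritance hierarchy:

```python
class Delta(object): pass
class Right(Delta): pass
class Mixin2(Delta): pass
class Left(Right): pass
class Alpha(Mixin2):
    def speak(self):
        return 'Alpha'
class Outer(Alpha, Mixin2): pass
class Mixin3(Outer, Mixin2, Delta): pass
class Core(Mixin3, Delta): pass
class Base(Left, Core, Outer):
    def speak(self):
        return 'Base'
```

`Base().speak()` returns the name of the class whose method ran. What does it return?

L[Base] = Base + merge(L[Left], L[Core], L[Outer], [Left Core Outer])
  take Left:  [Left Right Delta object] + [Core Mixin3 Outer Alpha Mixin2 Delta object] + [Outer Alpha Mixin2 Delta object] + [Left Core Outer]
  take Right:  [Right Delta object] + [Core Mixin3 Outer Alpha Mixin2 Delta object] + [Outer Alpha Mixin2 Delta object] + [Core Outer]
  take Core:  [Delta object] + [Core Mixin3 Outer Alpha Mixin2 Delta object] + [Outer Alpha Mixin2 Delta object] + [Core Outer]
  take Mixin3:  [Delta object] + [Mixin3 Outer Alpha Mixin2 Delta object] + [Outer Alpha Mixin2 Delta object] + [Outer]
  take Outer:  [Delta object] + [Outer Alpha Mixin2 Delta object] + [Outer Alpha Mixin2 Delta object] + [Outer]
  take Alpha:  [Delta object] + [Alpha Mixin2 Delta object] + [Alpha Mixin2 Delta object]
  take Mixin2:  [Delta object] + [Mixin2 Delta object] + [Mixin2 Delta object]
  take Delta:  [Delta object] + [Delta object] + [Delta object]
  take object:  [object] + [object] + [object]
MRO: Base Left Right Core Mixin3 Outer Alpha Mixin2 Delta object
speak is defined in: Alpha, Base. First along the MRO is Base.

Base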